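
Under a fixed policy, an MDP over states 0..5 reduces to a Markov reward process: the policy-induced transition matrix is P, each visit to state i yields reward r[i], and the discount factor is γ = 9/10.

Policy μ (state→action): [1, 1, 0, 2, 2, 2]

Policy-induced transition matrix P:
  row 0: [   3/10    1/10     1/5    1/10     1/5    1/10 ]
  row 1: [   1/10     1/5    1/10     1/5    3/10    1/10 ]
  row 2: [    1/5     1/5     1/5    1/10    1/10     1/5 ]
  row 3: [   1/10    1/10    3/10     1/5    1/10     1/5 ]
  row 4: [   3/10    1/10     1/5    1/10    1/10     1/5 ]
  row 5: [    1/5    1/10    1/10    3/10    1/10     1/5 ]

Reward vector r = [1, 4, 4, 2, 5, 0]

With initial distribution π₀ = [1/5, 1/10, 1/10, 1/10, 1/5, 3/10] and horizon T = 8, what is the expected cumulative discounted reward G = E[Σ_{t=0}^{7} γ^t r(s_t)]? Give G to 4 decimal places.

t=0: π = [0.2000, 0.1000, 0.1000, 0.1000, 0.2000, 0.3000], E[r] = 2.2000, γ^t·E[r] = 2.200000, running G = 2.200000
t=1: π = [0.2200, 0.1200, 0.1700, 0.1800, 0.1400, 0.1700], E[r] = 2.4400, γ^t·E[r] = 2.196000, running G = 4.396000
t=2: π = [0.2060, 0.1290, 0.1890, 0.1640, 0.1460, 0.1660], E[r] = 2.5360, γ^t·E[r] = 2.054160, running G = 6.450160
t=3: π = [0.2059, 0.1318, 0.1869, 0.1625, 0.1464, 0.1665], E[r] = 2.5377, γ^t·E[r] = 1.849983, running G = 8.300143
t=4: π = [0.2058, 0.1319, 0.1864, 0.1627, 0.1470, 0.1662], E[r] = 2.5392, γ^t·E[r] = 1.665949, running G = 9.966093
t=5: π = [0.2058, 0.1318, 0.1865, 0.1627, 0.1470, 0.1662], E[r] = 2.5392, γ^t·E[r] = 1.499352, running G = 11.465444
t=6: π = [0.2058, 0.1318, 0.1865, 0.1627, 0.1469, 0.1662], E[r] = 2.5391, γ^t·E[r] = 1.349400, running G = 12.814844
t=7: π = [0.2058, 0.1318, 0.1865, 0.1627, 0.1469, 0.1662], E[r] = 2.5391, γ^t·E[r] = 1.214461, running G = 14.029306

G = 14.0293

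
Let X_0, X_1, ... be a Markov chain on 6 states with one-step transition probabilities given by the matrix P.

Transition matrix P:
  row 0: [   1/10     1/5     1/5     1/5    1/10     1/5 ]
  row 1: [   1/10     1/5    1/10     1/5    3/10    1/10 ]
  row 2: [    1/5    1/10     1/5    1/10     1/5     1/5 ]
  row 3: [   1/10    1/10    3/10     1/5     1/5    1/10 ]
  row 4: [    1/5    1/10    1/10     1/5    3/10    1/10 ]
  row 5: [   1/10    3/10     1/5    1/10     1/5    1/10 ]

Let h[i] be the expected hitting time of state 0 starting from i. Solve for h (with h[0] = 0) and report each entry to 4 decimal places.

First-step conditioning: h[0] = 0; for i ≠ 0, h[i] = 1 + Σ_k P[i][k]·h[k].
  h[1] = 1 + 1/5·h[1] + 1/10·h[2] + 1/5·h[3] + 3/10·h[4] + 1/10·h[5]
  h[2] = 1 + 1/10·h[1] + 1/5·h[2] + 1/10·h[3] + 1/5·h[4] + 1/5·h[5]
  h[3] = 1 + 1/10·h[1] + 3/10·h[2] + 1/5·h[3] + 1/5·h[4] + 1/10·h[5]
  h[4] = 1 + 1/10·h[1] + 1/10·h[2] + 1/5·h[3] + 3/10·h[4] + 1/10·h[5]
  h[5] = 1 + 3/10·h[1] + 1/5·h[2] + 1/10·h[3] + 1/5·h[4] + 1/10·h[5]
Solving the 5×5 linear system over states ≠ 0 gives exactly h = [0, 3648/517, 16438/2585, 1642/235, 16416/2585, 332/47] (h[0] = 0 is the target).

h = [0.0000, 7.0561, 6.3590, 6.9872, 6.3505, 7.0638]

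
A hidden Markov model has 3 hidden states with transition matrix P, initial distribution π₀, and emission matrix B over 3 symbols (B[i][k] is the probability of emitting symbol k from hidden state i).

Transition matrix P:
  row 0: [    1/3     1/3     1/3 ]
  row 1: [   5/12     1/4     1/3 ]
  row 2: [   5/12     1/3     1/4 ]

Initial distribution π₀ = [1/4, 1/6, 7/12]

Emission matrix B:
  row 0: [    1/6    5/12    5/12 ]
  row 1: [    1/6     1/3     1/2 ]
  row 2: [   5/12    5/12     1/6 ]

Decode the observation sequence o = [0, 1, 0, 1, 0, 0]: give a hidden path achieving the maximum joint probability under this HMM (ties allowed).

path = [2, 0, 2, 0, 2, 2]

t=0: δ = [4.167e-02, 2.778e-02, 2.431e-01]  (obs o_0=0)
t=1: δ = [4.220e-02, 2.701e-02, 2.532e-02]  ψ = [2, 2, 2]  (obs o_1=1)
t=2: δ = [2.344e-03, 2.344e-03, 5.861e-03]  ψ = [0, 0, 0]  (obs o_2=0)
t=3: δ = [1.017e-03, 6.512e-04, 6.105e-04]  ψ = [2, 2, 2]  (obs o_3=1)
t=4: δ = [5.653e-05, 5.653e-05, 1.413e-04]  ψ = [0, 0, 0]  (obs o_4=0)
t=5: δ = [9.814e-06, 7.851e-06, 1.472e-05]  ψ = [2, 2, 2]  (obs o_5=0)
backtrack: best end state = 2; path = [2, 0, 2, 0, 2, 2]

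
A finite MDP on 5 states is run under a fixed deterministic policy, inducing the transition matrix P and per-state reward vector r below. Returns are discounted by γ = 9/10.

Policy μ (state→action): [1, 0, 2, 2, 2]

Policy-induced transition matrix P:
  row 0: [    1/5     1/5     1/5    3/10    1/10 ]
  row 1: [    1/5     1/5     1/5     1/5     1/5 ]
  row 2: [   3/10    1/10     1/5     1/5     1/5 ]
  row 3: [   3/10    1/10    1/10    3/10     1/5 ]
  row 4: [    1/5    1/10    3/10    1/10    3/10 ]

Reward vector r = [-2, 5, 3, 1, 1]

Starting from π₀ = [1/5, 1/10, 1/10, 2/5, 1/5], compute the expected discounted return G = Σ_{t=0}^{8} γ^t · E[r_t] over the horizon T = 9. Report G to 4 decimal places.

t=0: π = [0.2000, 0.1000, 0.1000, 0.4000, 0.2000], E[r] = 1.0000, γ^t·E[r] = 1.000000, running G = 1.000000
t=1: π = [0.2500, 0.1300, 0.1800, 0.2400, 0.2000], E[r] = 1.1300, γ^t·E[r] = 1.017000, running G = 2.017000
t=2: π = [0.2420, 0.1380, 0.1960, 0.2290, 0.1950], E[r] = 1.2180, γ^t·E[r] = 0.986580, running G = 3.003580
t=3: π = [0.2425, 0.1380, 0.1966, 0.2276, 0.1953], E[r] = 1.2177, γ^t·E[r] = 0.887703, running G = 3.891283
t=4: π = [0.2424, 0.1381, 0.1968, 0.2275, 0.1953], E[r] = 1.2185, γ^t·E[r] = 0.799445, running G = 4.690728
t=5: π = [0.2424, 0.1380, 0.1968, 0.2275, 0.1953], E[r] = 1.2185, γ^t·E[r] = 0.719496, running G = 5.410224
t=6: π = [0.2424, 0.1380, 0.1968, 0.2275, 0.1953], E[r] = 1.2185, γ^t·E[r] = 0.647551, running G = 6.057775
t=7: π = [0.2424, 0.1380, 0.1968, 0.2275, 0.1953], E[r] = 1.2185, γ^t·E[r] = 0.582796, running G = 6.640571
t=8: π = [0.2424, 0.1380, 0.1968, 0.2275, 0.1953], E[r] = 1.2185, γ^t·E[r] = 0.524516, running G = 7.165087

G = 7.1651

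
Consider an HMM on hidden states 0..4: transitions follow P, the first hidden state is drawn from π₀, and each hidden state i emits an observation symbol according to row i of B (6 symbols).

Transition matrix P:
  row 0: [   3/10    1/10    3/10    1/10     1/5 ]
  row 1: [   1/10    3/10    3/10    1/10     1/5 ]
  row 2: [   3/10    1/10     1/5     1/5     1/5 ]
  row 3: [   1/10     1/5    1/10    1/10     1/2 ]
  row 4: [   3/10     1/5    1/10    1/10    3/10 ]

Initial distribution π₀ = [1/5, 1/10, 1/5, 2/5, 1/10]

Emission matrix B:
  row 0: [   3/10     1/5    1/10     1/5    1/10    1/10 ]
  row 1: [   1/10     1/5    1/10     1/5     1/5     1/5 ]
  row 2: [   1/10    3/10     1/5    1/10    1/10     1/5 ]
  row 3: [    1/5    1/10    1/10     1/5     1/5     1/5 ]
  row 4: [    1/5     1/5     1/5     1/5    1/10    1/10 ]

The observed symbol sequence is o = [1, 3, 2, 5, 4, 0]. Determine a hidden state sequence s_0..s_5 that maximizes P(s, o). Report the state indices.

path = [2, 0, 2, 3, 4, 0]

t=0: δ = [4.000e-02, 2.000e-02, 6.000e-02, 4.000e-02, 2.000e-02]  (obs o_0=1)
t=1: δ = [3.600e-03, 1.600e-03, 1.200e-03, 2.400e-03, 4.000e-03]  ψ = [2, 3, 0, 2, 3]  (obs o_1=3)
t=2: δ = [1.200e-04, 8.000e-05, 2.160e-04, 4.000e-05, 2.400e-04]  ψ = [4, 4, 0, 4, 3]  (obs o_2=2)
t=3: δ = [7.200e-06, 9.600e-06, 8.640e-06, 8.640e-06, 7.200e-06]  ψ = [4, 4, 2, 2, 4]  (obs o_3=5)
t=4: δ = [2.592e-07, 5.760e-07, 2.880e-07, 3.456e-07, 4.320e-07]  ψ = [2, 1, 1, 2, 3]  (obs o_4=4)
t=5: δ = [3.888e-08, 1.728e-08, 1.728e-08, 1.152e-08, 3.456e-08]  ψ = [4, 1, 1, 1, 3]  (obs o_5=0)
backtrack: best end state = 0; path = [2, 0, 2, 3, 4, 0]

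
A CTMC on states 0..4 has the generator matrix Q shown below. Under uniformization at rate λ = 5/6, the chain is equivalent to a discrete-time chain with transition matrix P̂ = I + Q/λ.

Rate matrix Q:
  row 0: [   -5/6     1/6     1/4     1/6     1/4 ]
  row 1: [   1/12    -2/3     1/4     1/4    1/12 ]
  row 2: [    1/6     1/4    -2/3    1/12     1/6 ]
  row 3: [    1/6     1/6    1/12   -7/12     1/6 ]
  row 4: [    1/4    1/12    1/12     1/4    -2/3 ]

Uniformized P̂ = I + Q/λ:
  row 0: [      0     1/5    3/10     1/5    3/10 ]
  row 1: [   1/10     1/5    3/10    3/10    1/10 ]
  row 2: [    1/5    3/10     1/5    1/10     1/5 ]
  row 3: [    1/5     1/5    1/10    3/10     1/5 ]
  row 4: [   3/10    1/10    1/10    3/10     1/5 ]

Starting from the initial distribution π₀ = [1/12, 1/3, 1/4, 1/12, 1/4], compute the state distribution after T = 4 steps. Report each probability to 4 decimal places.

t=0: π = [0.0833, 0.3333, 0.2500, 0.0833, 0.2500]
t=1: π = [0.1750, 0.2000, 0.2083, 0.2417, 0.1750]
t=2: π = [0.1625, 0.2033, 0.1958, 0.2408, 0.1975]
t=3: π = [0.1669, 0.1998, 0.1928, 0.2446, 0.1959]
t=4: π = [0.1662, 0.1997, 0.1926, 0.2448, 0.1967]

π = [0.1662, 0.1997, 0.1926, 0.2448, 0.1967]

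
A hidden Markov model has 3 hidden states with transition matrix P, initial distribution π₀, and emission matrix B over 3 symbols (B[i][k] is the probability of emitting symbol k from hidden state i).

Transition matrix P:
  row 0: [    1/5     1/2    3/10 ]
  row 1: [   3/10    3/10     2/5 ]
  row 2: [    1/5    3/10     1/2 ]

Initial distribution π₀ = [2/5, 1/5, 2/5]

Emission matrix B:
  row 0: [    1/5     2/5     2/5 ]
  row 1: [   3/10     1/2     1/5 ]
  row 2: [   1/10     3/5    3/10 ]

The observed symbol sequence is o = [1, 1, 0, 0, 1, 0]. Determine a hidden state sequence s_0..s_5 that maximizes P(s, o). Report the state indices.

t=0: δ = [1.600e-01, 1.000e-01, 2.400e-01]  (obs o_0=1)
t=1: δ = [1.920e-02, 4.000e-02, 7.200e-02]  ψ = [2, 0, 2]  (obs o_1=1)
t=2: δ = [2.880e-03, 6.480e-03, 3.600e-03]  ψ = [2, 2, 2]  (obs o_2=0)
t=3: δ = [3.888e-04, 5.832e-04, 2.592e-04]  ψ = [1, 1, 1]  (obs o_3=0)
t=4: δ = [6.998e-05, 9.720e-05, 1.400e-04]  ψ = [1, 0, 1]  (obs o_4=1)
t=5: δ = [5.832e-06, 1.260e-05, 6.998e-06]  ψ = [1, 2, 2]  (obs o_5=0)
backtrack: best end state = 1; path = [2, 2, 1, 1, 2, 1]

path = [2, 2, 1, 1, 2, 1]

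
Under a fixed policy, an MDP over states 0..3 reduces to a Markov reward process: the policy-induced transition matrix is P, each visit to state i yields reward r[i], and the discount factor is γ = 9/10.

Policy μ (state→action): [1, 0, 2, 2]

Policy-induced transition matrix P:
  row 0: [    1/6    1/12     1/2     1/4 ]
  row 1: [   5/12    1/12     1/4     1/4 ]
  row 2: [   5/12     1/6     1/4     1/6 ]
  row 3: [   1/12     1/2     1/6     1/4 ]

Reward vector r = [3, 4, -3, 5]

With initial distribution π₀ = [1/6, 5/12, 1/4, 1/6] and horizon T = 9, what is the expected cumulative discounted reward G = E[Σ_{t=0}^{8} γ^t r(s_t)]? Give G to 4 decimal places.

t=0: π = [0.1667, 0.4167, 0.2500, 0.1667], E[r] = 2.2500, γ^t·E[r] = 2.250000, running G = 2.250000
t=1: π = [0.3194, 0.1736, 0.2778, 0.2292], E[r] = 1.9653, γ^t·E[r] = 1.768750, running G = 4.018750
t=2: π = [0.2604, 0.2020, 0.3108, 0.2269], E[r] = 1.7911, γ^t·E[r] = 1.450781, running G = 5.469531
t=3: π = [0.2759, 0.2038, 0.2962, 0.2241], E[r] = 1.8748, γ^t·E[r] = 1.366699, running G = 6.836230
t=4: π = [0.2730, 0.2014, 0.3003, 0.2253], E[r] = 1.8502, γ^t·E[r] = 1.213890, running G = 8.050120
t=5: π = [0.2733, 0.2022, 0.2995, 0.2250], E[r] = 1.8554, γ^t·E[r] = 1.095583, running G = 9.145703
t=6: π = [0.2733, 0.2020, 0.2996, 0.2250], E[r] = 1.8546, γ^t·E[r] = 0.985626, running G = 10.131329
t=7: π = [0.2733, 0.2021, 0.2996, 0.2250], E[r] = 1.8546, γ^t·E[r] = 0.887068, running G = 11.018397
t=8: π = [0.2733, 0.2021, 0.2996, 0.2250], E[r] = 1.8547, γ^t·E[r] = 0.798378, running G = 11.816775

G = 11.8168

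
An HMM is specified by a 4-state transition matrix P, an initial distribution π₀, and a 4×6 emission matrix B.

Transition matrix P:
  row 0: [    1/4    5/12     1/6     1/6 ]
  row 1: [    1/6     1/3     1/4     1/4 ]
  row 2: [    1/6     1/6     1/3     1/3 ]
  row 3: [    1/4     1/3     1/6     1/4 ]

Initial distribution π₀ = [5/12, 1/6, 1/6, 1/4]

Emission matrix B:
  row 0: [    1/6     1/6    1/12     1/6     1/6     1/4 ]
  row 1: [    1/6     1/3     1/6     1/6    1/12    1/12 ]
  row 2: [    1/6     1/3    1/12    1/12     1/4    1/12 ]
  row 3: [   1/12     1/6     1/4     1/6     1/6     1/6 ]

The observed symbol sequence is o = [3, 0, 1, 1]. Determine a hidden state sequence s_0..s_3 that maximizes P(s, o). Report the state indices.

path = [0, 1, 1, 1]

t=0: δ = [6.944e-02, 2.778e-02, 1.389e-02, 4.167e-02]  (obs o_0=3)
t=1: δ = [2.894e-03, 4.823e-03, 1.929e-03, 9.645e-04]  ψ = [0, 0, 0, 0]  (obs o_1=0)
t=2: δ = [1.340e-04, 5.358e-04, 4.019e-04, 2.009e-04]  ψ = [1, 1, 1, 1]  (obs o_2=1)
t=3: δ = [1.488e-05, 5.954e-05, 4.465e-05, 2.233e-05]  ψ = [1, 1, 1, 1]  (obs o_3=1)
backtrack: best end state = 1; path = [0, 1, 1, 1]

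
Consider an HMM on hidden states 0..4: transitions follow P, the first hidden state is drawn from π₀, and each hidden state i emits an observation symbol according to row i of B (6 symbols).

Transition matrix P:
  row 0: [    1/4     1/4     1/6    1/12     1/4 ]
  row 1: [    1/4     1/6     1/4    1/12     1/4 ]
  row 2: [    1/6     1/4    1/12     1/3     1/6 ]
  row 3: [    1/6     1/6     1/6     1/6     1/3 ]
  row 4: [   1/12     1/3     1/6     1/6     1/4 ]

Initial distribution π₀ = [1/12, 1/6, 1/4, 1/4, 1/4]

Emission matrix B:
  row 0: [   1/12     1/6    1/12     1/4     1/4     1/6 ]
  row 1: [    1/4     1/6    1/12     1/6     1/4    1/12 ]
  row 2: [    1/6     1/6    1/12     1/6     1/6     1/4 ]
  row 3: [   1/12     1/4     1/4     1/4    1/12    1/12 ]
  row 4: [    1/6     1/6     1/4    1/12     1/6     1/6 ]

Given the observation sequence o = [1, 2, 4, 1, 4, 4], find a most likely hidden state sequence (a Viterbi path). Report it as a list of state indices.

path = [3, 4, 1, 4, 1, 0]

t=0: δ = [1.389e-02, 2.778e-02, 4.167e-02, 6.250e-02, 4.167e-02]  (obs o_0=1)
t=1: δ = [8.681e-04, 1.157e-03, 8.681e-04, 3.472e-03, 5.208e-03]  ψ = [3, 4, 3, 2, 3]  (obs o_1=2)
t=2: δ = [1.447e-04, 4.340e-04, 1.447e-04, 7.234e-05, 2.170e-04]  ψ = [3, 4, 4, 4, 4]  (obs o_2=4)
t=3: δ = [1.808e-05, 1.206e-05, 1.808e-05, 1.206e-05, 1.808e-05]  ψ = [1, 1, 1, 2, 1]  (obs o_3=1)
t=4: δ = [1.130e-06, 1.507e-06, 5.023e-07, 5.023e-07, 7.535e-07]  ψ = [0, 4, 0, 2, 0]  (obs o_4=4)
t=5: δ = [9.419e-08, 7.064e-08, 6.279e-08, 1.395e-08, 6.279e-08]  ψ = [1, 0, 1, 2, 1]  (obs o_5=4)
backtrack: best end state = 0; path = [3, 4, 1, 4, 1, 0]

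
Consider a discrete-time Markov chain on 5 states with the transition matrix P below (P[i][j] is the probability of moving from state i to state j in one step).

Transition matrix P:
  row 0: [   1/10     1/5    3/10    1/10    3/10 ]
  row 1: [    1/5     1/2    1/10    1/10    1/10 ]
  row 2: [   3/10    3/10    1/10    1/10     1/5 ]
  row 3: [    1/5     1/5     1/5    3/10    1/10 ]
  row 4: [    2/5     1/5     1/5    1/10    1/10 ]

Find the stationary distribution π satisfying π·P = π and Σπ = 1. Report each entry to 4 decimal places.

Balance equations π_j = Σ_i π_i·P[i][j]:
  π_0 = 1/10·π_0 + 1/5·π_1 + 3/10·π_2 + 1/5·π_3 + 2/5·π_4
  π_1 = 1/5·π_0 + 1/2·π_1 + 3/10·π_2 + 1/5·π_3 + 1/5·π_4
  π_2 = 3/10·π_0 + 1/10·π_1 + 1/10·π_2 + 1/5·π_3 + 1/5·π_4
  π_3 = 1/10·π_0 + 1/10·π_1 + 1/10·π_2 + 3/10·π_3 + 1/10·π_4
  normalize: π_0 + π_1 + π_2 + π_3 + π_4 = 1
Solving the linear system gives exactly π = [5/22, 41/132, 23/132, 1/8, 43/264].

π = [0.2273, 0.3106, 0.1742, 0.1250, 0.1629]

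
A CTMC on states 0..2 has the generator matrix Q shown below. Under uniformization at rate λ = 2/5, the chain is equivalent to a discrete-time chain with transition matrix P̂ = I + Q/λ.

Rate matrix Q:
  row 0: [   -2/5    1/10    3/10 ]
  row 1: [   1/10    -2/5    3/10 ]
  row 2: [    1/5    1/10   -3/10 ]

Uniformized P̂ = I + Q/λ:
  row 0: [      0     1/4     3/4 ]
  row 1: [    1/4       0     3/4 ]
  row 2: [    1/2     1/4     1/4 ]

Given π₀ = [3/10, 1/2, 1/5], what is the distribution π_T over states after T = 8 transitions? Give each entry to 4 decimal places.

t=0: π = [0.3000, 0.5000, 0.2000]
t=1: π = [0.2250, 0.1250, 0.6500]
t=2: π = [0.3563, 0.2188, 0.4250]
t=3: π = [0.2672, 0.1953, 0.5375]
t=4: π = [0.3176, 0.2012, 0.4813]
t=5: π = [0.2909, 0.1997, 0.5094]
t=6: π = [0.3046, 0.2001, 0.4953]
t=7: π = [0.2977, 0.2000, 0.5023]
t=8: π = [0.3012, 0.2000, 0.4988]

π = [0.3012, 0.2000, 0.4988]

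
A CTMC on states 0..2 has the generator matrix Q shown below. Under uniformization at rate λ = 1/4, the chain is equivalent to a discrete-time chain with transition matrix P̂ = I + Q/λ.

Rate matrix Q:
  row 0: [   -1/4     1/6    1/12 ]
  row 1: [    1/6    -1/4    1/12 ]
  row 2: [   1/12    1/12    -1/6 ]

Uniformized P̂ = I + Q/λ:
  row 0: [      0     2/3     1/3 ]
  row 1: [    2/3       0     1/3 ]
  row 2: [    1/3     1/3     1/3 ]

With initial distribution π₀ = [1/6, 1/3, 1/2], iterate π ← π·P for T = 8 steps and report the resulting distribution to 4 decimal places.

t=0: π = [0.1667, 0.3333, 0.5000]
t=1: π = [0.3889, 0.2778, 0.3333]
t=2: π = [0.2963, 0.3704, 0.3333]
t=3: π = [0.3580, 0.3086, 0.3333]
t=4: π = [0.3169, 0.3498, 0.3333]
t=5: π = [0.3443, 0.3224, 0.3333]
t=6: π = [0.3260, 0.3406, 0.3333]
t=7: π = [0.3382, 0.3285, 0.3333]
t=8: π = [0.3301, 0.3366, 0.3333]

π = [0.3301, 0.3366, 0.3333]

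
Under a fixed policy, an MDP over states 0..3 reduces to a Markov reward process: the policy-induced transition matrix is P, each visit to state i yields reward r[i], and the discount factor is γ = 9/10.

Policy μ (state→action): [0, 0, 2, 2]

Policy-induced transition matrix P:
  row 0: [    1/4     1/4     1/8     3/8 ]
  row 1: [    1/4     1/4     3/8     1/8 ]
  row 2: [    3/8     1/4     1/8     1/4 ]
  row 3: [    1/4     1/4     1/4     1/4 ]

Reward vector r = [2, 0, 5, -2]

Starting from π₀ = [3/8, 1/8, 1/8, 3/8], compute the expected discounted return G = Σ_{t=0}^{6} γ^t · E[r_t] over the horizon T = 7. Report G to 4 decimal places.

t=0: π = [0.3750, 0.1250, 0.1250, 0.3750], E[r] = 0.6250, γ^t·E[r] = 0.625000, running G = 0.625000
t=1: π = [0.2656, 0.2500, 0.2031, 0.2813], E[r] = 0.9844, γ^t·E[r] = 0.885938, running G = 1.510938
t=2: π = [0.2754, 0.2500, 0.2227, 0.2520], E[r] = 1.1602, γ^t·E[r] = 0.939727, running G = 2.450664
t=3: π = [0.2778, 0.2500, 0.2190, 0.2532], E[r] = 1.1443, γ^t·E[r] = 0.834185, running G = 3.284849
t=4: π = [0.2774, 0.2500, 0.2191, 0.2535], E[r] = 1.1435, γ^t·E[r] = 0.750266, running G = 4.035116
t=5: π = [0.2774, 0.2500, 0.2192, 0.2534], E[r] = 1.1439, γ^t·E[r] = 0.675442, running G = 4.710558
t=6: π = [0.2774, 0.2500, 0.2192, 0.2534], E[r] = 1.1438, γ^t·E[r] = 0.607882, running G = 5.318440

G = 5.3184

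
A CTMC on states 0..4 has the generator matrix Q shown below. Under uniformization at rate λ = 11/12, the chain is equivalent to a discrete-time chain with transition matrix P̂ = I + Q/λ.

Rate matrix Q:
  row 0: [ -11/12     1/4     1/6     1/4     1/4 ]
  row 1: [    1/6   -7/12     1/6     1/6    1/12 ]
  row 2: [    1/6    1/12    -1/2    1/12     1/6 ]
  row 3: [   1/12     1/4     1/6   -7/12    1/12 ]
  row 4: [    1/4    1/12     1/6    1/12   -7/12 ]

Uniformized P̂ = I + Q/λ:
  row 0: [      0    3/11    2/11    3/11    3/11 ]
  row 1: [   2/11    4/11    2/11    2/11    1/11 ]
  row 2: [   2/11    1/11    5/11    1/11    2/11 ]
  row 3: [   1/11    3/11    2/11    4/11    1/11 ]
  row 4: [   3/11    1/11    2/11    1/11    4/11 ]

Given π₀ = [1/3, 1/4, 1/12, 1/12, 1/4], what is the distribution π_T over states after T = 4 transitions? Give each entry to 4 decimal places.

t=0: π = [0.3333, 0.2500, 0.0833, 0.0833, 0.2500]
t=1: π = [0.1364, 0.2348, 0.2045, 0.1970, 0.2273]
t=2: π = [0.1598, 0.2156, 0.2376, 0.1908, 0.1963]
t=3: π = [0.1533, 0.2134, 0.2466, 0.1916, 0.1951]
t=4: π = [0.1543, 0.2118, 0.2491, 0.1904, 0.1944]

π = [0.1543, 0.2118, 0.2491, 0.1904, 0.1944]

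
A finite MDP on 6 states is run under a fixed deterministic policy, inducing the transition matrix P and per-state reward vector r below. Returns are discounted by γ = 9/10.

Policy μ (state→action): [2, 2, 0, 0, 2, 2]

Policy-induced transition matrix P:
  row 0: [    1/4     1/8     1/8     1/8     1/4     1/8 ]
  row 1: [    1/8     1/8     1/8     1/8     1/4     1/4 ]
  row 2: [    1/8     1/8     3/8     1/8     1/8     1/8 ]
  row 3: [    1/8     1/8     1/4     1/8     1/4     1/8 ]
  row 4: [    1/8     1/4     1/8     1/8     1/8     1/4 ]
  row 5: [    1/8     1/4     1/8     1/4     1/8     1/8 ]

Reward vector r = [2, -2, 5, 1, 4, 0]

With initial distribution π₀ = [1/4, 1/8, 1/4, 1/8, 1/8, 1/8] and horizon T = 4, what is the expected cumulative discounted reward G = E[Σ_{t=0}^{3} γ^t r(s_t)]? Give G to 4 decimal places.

t=0: π = [0.2500, 0.1250, 0.2500, 0.1250, 0.1250, 0.1250], E[r] = 2.1250, γ^t·E[r] = 2.125000, running G = 2.125000
t=1: π = [0.1563, 0.1563, 0.2031, 0.1406, 0.1875, 0.1563], E[r] = 1.9063, γ^t·E[r] = 1.715625, running G = 3.840625
t=2: π = [0.1445, 0.1680, 0.1934, 0.1445, 0.1816, 0.1680], E[r] = 1.7910, γ^t·E[r] = 1.450723, running G = 5.291348
t=3: π = [0.1431, 0.1687, 0.1914, 0.1460, 0.1821, 0.1687], E[r] = 1.7803, γ^t·E[r] = 1.297819, running G = 6.589167

G = 6.5892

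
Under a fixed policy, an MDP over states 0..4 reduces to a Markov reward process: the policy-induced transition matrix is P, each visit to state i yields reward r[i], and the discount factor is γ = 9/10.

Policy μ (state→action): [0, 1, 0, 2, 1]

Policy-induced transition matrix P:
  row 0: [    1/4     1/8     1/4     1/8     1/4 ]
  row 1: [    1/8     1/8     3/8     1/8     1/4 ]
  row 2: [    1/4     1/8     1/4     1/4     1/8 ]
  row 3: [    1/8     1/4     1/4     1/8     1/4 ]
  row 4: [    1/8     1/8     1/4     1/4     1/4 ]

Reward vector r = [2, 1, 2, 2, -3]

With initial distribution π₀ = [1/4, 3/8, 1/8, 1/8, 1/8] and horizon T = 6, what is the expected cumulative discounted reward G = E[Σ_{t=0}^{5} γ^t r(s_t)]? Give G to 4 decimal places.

G = 3.7789

t=0: π = [0.2500, 0.3750, 0.1250, 0.1250, 0.1250], E[r] = 1.0000, γ^t·E[r] = 1.000000, running G = 1.000000
t=1: π = [0.1719, 0.1406, 0.2969, 0.1563, 0.2344], E[r] = 0.6875, γ^t·E[r] = 0.618750, running G = 1.618750
t=2: π = [0.1836, 0.1445, 0.2676, 0.1914, 0.2129], E[r] = 0.7910, γ^t·E[r] = 0.640723, running G = 2.259473
t=3: π = [0.1814, 0.1489, 0.2681, 0.1851, 0.2166], E[r] = 0.7683, γ^t·E[r] = 0.560098, running G = 2.819571
t=4: π = [0.1812, 0.1481, 0.2686, 0.1856, 0.2165], E[r] = 0.7694, γ^t·E[r] = 0.504809, running G = 3.324380
t=5: π = [0.1812, 0.1482, 0.2685, 0.1856, 0.2164], E[r] = 0.7697, γ^t·E[r] = 0.454493, running G = 3.778873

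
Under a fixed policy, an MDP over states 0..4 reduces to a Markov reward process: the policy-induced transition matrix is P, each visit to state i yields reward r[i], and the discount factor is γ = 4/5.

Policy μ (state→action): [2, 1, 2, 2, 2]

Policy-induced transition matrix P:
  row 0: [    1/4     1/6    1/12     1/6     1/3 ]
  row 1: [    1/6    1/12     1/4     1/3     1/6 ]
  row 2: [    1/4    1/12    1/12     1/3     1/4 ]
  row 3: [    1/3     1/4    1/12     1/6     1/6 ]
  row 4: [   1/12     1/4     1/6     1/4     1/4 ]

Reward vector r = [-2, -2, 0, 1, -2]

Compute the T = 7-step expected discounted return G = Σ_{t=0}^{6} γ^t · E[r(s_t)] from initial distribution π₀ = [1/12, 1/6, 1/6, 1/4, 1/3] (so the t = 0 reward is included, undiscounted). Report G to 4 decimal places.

G = -3.8866

t=0: π = [0.0833, 0.1667, 0.1667, 0.2500, 0.3333], E[r] = -0.9167, γ^t·E[r] = -0.916667, running G = -0.916667
t=1: π = [0.2014, 0.1875, 0.1389, 0.2500, 0.2222], E[r] = -0.9722, γ^t·E[r] = -0.777778, running G = -1.694444
t=2: π = [0.2182, 0.1788, 0.1331, 0.2396, 0.2303], E[r] = -1.0150, γ^t·E[r] = -0.649630, running G = -2.344074
t=3: π = [0.2167, 0.1798, 0.1323, 0.2378, 0.2333], E[r] = -1.0218, γ^t·E[r] = -0.523160, running G = -2.867235
t=4: π = [0.2159, 0.1799, 0.1327, 0.2381, 0.2332], E[r] = -1.0201, γ^t·E[r] = -0.417830, running G = -3.285065
t=5: π = [0.2160, 0.1799, 0.1328, 0.2382, 0.2332], E[r] = -1.0198, γ^t·E[r] = -0.334182, running G = -3.619247
t=6: π = [0.2160, 0.1799, 0.1327, 0.2382, 0.2332], E[r] = -1.0199, γ^t·E[r] = -0.267359, running G = -3.886606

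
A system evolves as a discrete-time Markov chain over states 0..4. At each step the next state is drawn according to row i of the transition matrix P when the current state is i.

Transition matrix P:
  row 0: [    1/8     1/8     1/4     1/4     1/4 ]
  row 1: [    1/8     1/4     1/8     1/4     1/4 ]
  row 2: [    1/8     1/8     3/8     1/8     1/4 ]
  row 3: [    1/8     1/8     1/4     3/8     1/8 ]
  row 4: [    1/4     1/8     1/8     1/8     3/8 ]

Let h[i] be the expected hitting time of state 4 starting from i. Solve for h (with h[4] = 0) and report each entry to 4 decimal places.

First-step conditioning: h[4] = 0; for i ≠ 4, h[i] = 1 + Σ_k P[i][k]·h[k].
  h[0] = 1 + 1/8·h[0] + 1/8·h[1] + 1/4·h[2] + 1/4·h[3]
  h[1] = 1 + 1/8·h[0] + 1/4·h[1] + 1/8·h[2] + 1/4·h[3]
  h[2] = 1 + 1/8·h[0] + 1/8·h[1] + 3/8·h[2] + 1/8·h[3]
  h[3] = 1 + 1/8·h[0] + 1/8·h[1] + 1/4·h[2] + 3/8·h[3]
Solving the 4×4 linear system over states ≠ 4 gives exactly h = [2744/601, 2752/601, 2688/601, 3136/601, 0] (h[4] = 0 is the target).

h = [4.5657, 4.5790, 4.4725, 5.2180, 0.0000]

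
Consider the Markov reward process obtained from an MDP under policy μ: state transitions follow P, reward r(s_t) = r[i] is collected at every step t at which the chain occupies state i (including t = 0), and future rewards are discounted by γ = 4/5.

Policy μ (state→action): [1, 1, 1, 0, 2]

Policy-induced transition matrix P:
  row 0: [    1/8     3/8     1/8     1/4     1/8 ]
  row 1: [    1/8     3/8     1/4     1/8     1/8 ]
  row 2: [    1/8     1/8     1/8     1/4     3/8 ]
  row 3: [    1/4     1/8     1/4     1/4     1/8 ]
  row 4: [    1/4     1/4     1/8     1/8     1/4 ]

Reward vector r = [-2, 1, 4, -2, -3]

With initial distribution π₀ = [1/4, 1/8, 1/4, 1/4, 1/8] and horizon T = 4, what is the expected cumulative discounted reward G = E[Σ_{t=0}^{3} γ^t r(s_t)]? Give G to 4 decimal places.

G = -1.0213

t=0: π = [0.2500, 0.1250, 0.2500, 0.2500, 0.1250], E[r] = -0.2500, γ^t·E[r] = -0.250000, running G = -0.250000
t=1: π = [0.1719, 0.2344, 0.1719, 0.2188, 0.2031], E[r] = -0.4688, γ^t·E[r] = -0.375000, running G = -0.625000
t=2: π = [0.1777, 0.2520, 0.1816, 0.1953, 0.1934], E[r] = -0.3477, γ^t·E[r] = -0.222500, running G = -0.847500
t=3: π = [0.1736, 0.2566, 0.1809, 0.1943, 0.1946], E[r] = -0.3394, γ^t·E[r] = -0.173750, running G = -1.021250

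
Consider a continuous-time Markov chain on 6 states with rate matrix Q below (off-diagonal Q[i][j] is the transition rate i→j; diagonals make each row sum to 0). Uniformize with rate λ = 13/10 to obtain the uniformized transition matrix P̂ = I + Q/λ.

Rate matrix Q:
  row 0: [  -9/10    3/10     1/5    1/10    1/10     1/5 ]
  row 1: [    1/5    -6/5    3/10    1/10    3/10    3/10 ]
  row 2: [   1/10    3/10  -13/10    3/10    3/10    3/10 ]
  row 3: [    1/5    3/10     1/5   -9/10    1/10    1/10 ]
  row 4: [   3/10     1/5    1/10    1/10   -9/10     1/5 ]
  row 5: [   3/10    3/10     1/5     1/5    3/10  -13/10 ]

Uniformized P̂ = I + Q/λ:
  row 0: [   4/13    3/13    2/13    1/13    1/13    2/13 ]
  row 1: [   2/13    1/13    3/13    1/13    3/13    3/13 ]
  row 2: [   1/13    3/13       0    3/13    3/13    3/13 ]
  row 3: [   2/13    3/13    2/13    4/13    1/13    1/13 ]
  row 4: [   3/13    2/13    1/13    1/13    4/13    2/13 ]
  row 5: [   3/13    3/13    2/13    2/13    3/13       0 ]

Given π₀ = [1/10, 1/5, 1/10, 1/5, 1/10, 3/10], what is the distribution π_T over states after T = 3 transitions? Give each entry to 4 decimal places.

π = [0.2001, 0.1874, 0.1333, 0.1422, 0.1929, 0.1441]

t=0: π = [0.1000, 0.2000, 0.1000, 0.2000, 0.1000, 0.3000]
t=1: π = [0.1923, 0.1923, 0.1462, 0.1615, 0.1923, 0.1154]
t=2: π = [0.1959, 0.1864, 0.1314, 0.1456, 0.1911, 0.1497]
t=3: π = [0.2001, 0.1874, 0.1333, 0.1422, 0.1929, 0.1441]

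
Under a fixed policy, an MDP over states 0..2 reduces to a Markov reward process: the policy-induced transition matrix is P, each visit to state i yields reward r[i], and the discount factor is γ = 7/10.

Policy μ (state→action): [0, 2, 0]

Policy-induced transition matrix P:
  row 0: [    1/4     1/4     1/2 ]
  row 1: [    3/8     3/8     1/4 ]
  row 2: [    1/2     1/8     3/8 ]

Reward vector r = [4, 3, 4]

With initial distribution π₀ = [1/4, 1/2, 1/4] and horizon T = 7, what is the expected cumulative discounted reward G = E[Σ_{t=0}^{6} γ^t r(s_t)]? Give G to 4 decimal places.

t=0: π = [0.2500, 0.5000, 0.2500], E[r] = 3.5000, γ^t·E[r] = 3.500000, running G = 3.500000
t=1: π = [0.3750, 0.2813, 0.3438], E[r] = 3.7188, γ^t·E[r] = 2.603125, running G = 6.103125
t=2: π = [0.3711, 0.2422, 0.3867], E[r] = 3.7578, γ^t·E[r] = 1.841328, running G = 7.944453
t=3: π = [0.3770, 0.2319, 0.3911], E[r] = 3.7681, γ^t·E[r] = 1.292447, running G = 9.236900
t=4: π = [0.3768, 0.2301, 0.3931], E[r] = 3.7699, γ^t·E[r] = 0.905152, running G = 10.142052
t=5: π = [0.3770, 0.2296, 0.3933], E[r] = 3.7704, γ^t·E[r] = 0.633687, running G = 10.775740
t=6: π = [0.3770, 0.2295, 0.3934], E[r] = 3.7705, γ^t·E[r] = 0.443591, running G = 11.219331

G = 11.2193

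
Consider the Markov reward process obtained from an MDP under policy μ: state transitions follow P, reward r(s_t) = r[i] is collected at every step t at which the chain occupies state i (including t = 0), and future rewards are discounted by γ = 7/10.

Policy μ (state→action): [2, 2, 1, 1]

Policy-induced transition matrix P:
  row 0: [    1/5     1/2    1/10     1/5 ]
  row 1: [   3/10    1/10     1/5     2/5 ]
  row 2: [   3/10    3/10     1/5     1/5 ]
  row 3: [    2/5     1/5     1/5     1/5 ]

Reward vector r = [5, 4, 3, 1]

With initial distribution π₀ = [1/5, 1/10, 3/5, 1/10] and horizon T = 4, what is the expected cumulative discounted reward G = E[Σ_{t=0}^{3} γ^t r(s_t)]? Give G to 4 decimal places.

G = 8.5027

t=0: π = [0.2000, 0.1000, 0.6000, 0.1000], E[r] = 3.3000, γ^t·E[r] = 3.300000, running G = 3.300000
t=1: π = [0.2900, 0.3100, 0.1800, 0.2200], E[r] = 3.4500, γ^t·E[r] = 2.415000, running G = 5.715000
t=2: π = [0.2930, 0.2740, 0.1710, 0.2620], E[r] = 3.3360, γ^t·E[r] = 1.634640, running G = 7.349640
t=3: π = [0.2969, 0.2776, 0.1707, 0.2548], E[r] = 3.3618, γ^t·E[r] = 1.153097, running G = 8.502737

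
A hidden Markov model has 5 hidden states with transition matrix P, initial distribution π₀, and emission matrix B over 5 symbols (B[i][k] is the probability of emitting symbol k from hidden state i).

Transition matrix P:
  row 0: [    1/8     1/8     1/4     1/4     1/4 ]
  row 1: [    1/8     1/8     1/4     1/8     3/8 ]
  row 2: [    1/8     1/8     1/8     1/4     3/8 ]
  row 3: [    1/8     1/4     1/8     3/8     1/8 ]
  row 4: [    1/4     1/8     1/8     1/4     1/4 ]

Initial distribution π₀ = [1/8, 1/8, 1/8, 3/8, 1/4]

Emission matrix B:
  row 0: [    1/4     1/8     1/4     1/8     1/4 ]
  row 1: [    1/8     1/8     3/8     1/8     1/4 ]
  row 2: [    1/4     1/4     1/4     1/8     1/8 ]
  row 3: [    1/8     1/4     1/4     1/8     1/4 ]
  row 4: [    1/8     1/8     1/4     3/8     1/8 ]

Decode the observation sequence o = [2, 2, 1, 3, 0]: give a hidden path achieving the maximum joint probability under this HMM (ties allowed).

t=0: δ = [3.125e-02, 4.688e-02, 3.125e-02, 9.375e-02, 6.250e-02]  (obs o_0=2)
t=1: δ = [3.906e-03, 8.789e-03, 2.930e-03, 8.789e-03, 4.395e-03]  ψ = [4, 3, 1, 3, 1]  (obs o_1=2)
t=2: δ = [1.373e-04, 2.747e-04, 5.493e-04, 8.240e-04, 4.120e-04]  ψ = [1, 3, 1, 3, 1]  (obs o_2=1)
t=3: δ = [1.287e-05, 2.575e-05, 1.287e-05, 3.862e-05, 7.725e-05]  ψ = [3, 3, 3, 3, 2]  (obs o_3=3)
t=4: δ = [4.828e-06, 1.207e-06, 2.414e-06, 2.414e-06, 2.414e-06]  ψ = [4, 3, 4, 4, 4]  (obs o_4=0)
backtrack: best end state = 0; path = [3, 1, 2, 4, 0]

path = [3, 1, 2, 4, 0]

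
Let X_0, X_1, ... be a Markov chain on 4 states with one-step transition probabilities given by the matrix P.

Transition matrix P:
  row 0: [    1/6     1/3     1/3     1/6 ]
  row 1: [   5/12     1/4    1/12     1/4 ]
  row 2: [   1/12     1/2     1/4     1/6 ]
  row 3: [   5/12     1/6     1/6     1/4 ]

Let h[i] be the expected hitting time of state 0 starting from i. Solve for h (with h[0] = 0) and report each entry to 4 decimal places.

h = [0.0000, 2.6642, 3.7211, 2.7523]

First-step conditioning: h[0] = 0; for i ≠ 0, h[i] = 1 + Σ_k P[i][k]·h[k].
  h[1] = 1 + 1/4·h[1] + 1/12·h[2] + 1/4·h[3]
  h[2] = 1 + 1/2·h[1] + 1/4·h[2] + 1/6·h[3]
  h[3] = 1 + 1/6·h[1] + 1/6·h[2] + 1/4·h[3]
Solving the 3×3 linear system over states ≠ 0 gives exactly h = [0, 1452/545, 2028/545, 300/109] (h[0] = 0 is the target).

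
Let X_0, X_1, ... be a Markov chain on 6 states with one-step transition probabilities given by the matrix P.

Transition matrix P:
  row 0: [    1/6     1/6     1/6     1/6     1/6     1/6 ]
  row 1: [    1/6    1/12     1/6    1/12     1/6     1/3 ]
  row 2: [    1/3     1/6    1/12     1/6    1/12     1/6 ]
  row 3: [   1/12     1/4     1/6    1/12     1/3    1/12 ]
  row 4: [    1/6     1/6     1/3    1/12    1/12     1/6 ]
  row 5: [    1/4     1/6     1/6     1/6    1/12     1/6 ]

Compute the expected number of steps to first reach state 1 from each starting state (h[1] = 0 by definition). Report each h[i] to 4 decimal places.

First-step conditioning: h[1] = 0; for i ≠ 1, h[i] = 1 + Σ_k P[i][k]·h[k].
  h[0] = 1 + 1/6·h[0] + 1/6·h[2] + 1/6·h[3] + 1/6·h[4] + 1/6·h[5]
  h[2] = 1 + 1/3·h[0] + 1/12·h[2] + 1/6·h[3] + 1/12·h[4] + 1/6·h[5]
  h[3] = 1 + 1/12·h[0] + 1/6·h[2] + 1/12·h[3] + 1/3·h[4] + 1/12·h[5]
  h[4] = 1 + 1/6·h[0] + 1/3·h[2] + 1/12·h[3] + 1/12·h[4] + 1/6·h[5]
  h[5] = 1 + 1/4·h[0] + 1/6·h[2] + 1/6·h[3] + 1/12·h[4] + 1/6·h[5]
Solving the 5×5 linear system over states ≠ 1 gives exactly h = [81003/14461, 0, 80967/14461, 74847/14461, 81471/14461, 80964/14461] (h[1] = 0 is the target).

h = [5.6015, 0.0000, 5.5990, 5.1758, 5.6338, 5.5988]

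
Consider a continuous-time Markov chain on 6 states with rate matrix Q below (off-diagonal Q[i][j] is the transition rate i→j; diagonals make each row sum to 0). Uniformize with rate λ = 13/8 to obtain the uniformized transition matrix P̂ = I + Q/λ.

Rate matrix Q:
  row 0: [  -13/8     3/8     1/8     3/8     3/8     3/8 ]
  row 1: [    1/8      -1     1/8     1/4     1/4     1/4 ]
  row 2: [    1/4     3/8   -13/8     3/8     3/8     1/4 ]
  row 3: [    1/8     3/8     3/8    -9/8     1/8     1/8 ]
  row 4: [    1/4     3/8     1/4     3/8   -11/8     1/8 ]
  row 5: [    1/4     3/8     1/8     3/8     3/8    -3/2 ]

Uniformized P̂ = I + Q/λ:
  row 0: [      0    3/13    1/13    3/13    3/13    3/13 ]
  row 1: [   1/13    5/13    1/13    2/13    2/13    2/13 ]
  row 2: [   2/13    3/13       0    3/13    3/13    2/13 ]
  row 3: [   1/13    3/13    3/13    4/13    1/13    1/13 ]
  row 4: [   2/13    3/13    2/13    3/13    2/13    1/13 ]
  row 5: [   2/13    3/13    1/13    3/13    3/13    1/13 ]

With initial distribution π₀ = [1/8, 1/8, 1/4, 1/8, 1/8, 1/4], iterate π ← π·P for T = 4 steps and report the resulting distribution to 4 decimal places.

π = [0.1000, 0.2726, 0.1156, 0.2273, 0.1623, 0.1222]

t=0: π = [0.1250, 0.1250, 0.2500, 0.1250, 0.1250, 0.2500]
t=1: π = [0.1154, 0.2500, 0.0865, 0.2308, 0.1923, 0.1250]
t=2: π = [0.0991, 0.2692, 0.1206, 0.2293, 0.1612, 0.1206]
t=3: π = [0.1003, 0.2722, 0.1153, 0.2277, 0.1624, 0.1222]
t=4: π = [0.1000, 0.2726, 0.1156, 0.2273, 0.1623, 0.1222]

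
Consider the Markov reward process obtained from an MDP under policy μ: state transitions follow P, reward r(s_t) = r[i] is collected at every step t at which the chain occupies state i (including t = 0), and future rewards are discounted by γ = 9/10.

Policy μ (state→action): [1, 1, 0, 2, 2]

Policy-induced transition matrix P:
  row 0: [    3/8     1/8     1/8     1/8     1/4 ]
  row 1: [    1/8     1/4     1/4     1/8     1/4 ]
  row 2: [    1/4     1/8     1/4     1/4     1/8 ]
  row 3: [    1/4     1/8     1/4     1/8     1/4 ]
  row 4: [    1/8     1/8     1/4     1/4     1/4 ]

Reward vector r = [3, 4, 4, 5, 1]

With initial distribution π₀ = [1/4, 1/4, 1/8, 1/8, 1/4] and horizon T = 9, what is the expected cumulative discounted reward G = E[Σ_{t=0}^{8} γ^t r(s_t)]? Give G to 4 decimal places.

G = 19.9153

t=0: π = [0.2500, 0.2500, 0.1250, 0.1250, 0.2500], E[r] = 3.1250, γ^t·E[r] = 3.125000, running G = 3.125000
t=1: π = [0.2188, 0.1563, 0.2188, 0.1719, 0.2344], E[r] = 3.2500, γ^t·E[r] = 2.925000, running G = 6.050000
t=2: π = [0.2285, 0.1445, 0.2227, 0.1816, 0.2227], E[r] = 3.2852, γ^t·E[r] = 2.660977, running G = 8.710977
t=3: π = [0.2327, 0.1431, 0.2214, 0.1807, 0.2222], E[r] = 3.2815, γ^t·E[r] = 2.392209, running G = 11.103186
t=4: π = [0.2334, 0.1429, 0.2209, 0.1805, 0.2223], E[r] = 3.2801, γ^t·E[r] = 2.152047, running G = 13.255233
t=5: π = [0.2335, 0.1429, 0.2208, 0.1804, 0.2224], E[r] = 3.2797, γ^t·E[r] = 1.936642, running G = 15.191875
t=6: π = [0.2335, 0.1429, 0.2208, 0.1804, 0.2224], E[r] = 3.2797, γ^t·E[r] = 1.742953, running G = 16.934828
t=7: π = [0.2335, 0.1429, 0.2208, 0.1804, 0.2224], E[r] = 3.2797, γ^t·E[r] = 1.568656, running G = 18.503484
t=8: π = [0.2335, 0.1429, 0.2208, 0.1804, 0.2224], E[r] = 3.2797, γ^t·E[r] = 1.411790, running G = 19.915274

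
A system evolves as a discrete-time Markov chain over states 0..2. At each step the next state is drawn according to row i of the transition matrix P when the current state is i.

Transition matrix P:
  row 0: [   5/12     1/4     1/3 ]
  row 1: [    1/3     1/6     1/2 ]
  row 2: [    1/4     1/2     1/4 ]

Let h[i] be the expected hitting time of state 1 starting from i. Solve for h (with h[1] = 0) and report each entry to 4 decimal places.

First-step conditioning: h[1] = 0; for i ≠ 1, h[i] = 1 + Σ_k P[i][k]·h[k].
  h[0] = 1 + 5/12·h[0] + 1/3·h[2]
  h[2] = 1 + 1/4·h[0] + 1/4·h[2]
Solving the 2×2 linear system over states ≠ 1 gives exactly h = [52/17, 0, 40/17] (h[1] = 0 is the target).

h = [3.0588, 0.0000, 2.3529]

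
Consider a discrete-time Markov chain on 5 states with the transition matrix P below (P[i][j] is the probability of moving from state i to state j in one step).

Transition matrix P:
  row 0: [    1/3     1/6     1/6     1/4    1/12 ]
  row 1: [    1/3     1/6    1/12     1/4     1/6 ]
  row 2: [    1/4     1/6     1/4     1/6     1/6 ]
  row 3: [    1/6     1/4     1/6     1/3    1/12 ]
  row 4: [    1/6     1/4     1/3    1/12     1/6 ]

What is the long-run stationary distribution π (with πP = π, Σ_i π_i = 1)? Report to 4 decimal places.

π = [0.2580, 0.1966, 0.1868, 0.2329, 0.1258]

Balance equations π_j = Σ_i π_i·P[i][j]:
  π_0 = 1/3·π_0 + 1/3·π_1 + 1/4·π_2 + 1/6·π_3 + 1/6·π_4
  π_1 = 1/6·π_0 + 1/6·π_1 + 1/6·π_2 + 1/4·π_3 + 1/4·π_4
  π_2 = 1/6·π_0 + 1/12·π_1 + 1/4·π_2 + 1/6·π_3 + 1/3·π_4
  π_3 = 1/4·π_0 + 1/4·π_1 + 1/6·π_2 + 1/3·π_3 + 1/12·π_4
  normalize: π_0 + π_1 + π_2 + π_3 + π_4 = 1
Solving the linear system gives exactly π = [4027/15609, 3068/15609, 972/5203, 3635/15609, 1963/15609].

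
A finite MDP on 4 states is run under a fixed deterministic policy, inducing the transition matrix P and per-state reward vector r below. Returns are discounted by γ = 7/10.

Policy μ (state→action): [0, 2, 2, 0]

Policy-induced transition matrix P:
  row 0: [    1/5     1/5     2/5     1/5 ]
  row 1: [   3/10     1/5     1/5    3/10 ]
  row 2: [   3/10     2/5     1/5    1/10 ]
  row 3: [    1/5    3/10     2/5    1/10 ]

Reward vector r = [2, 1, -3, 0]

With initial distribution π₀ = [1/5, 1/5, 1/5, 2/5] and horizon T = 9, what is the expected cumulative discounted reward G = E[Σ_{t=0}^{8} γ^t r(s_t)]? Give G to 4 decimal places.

t=0: π = [0.2000, 0.2000, 0.2000, 0.4000], E[r] = 0.0000, γ^t·E[r] = 0.000000, running G = 0.000000
t=1: π = [0.2400, 0.2800, 0.3200, 0.1600], E[r] = -0.2000, γ^t·E[r] = -0.140000, running G = -0.140000
t=2: π = [0.2600, 0.2800, 0.2800, 0.1800], E[r] = -0.0400, γ^t·E[r] = -0.019600, running G = -0.159600
t=3: π = [0.2560, 0.2740, 0.2880, 0.1820], E[r] = -0.0780, γ^t·E[r] = -0.026754, running G = -0.186354
t=4: π = [0.2562, 0.2758, 0.2876, 0.1804], E[r] = -0.0746, γ^t·E[r] = -0.017911, running G = -0.204265
t=5: π = [0.2563, 0.2756, 0.2873, 0.1808], E[r] = -0.0737, γ^t·E[r] = -0.012390, running G = -0.216656
t=6: π = [0.2563, 0.2755, 0.2874, 0.1807], E[r] = -0.0742, γ^t·E[r] = -0.008724, running G = -0.225380
t=7: π = [0.2563, 0.2756, 0.2874, 0.1807], E[r] = -0.0741, γ^t·E[r] = -0.006100, running G = -0.231480
t=8: π = [0.2563, 0.2756, 0.2874, 0.1807], E[r] = -0.0741, γ^t·E[r] = -0.004270, running G = -0.235750

G = -0.2357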